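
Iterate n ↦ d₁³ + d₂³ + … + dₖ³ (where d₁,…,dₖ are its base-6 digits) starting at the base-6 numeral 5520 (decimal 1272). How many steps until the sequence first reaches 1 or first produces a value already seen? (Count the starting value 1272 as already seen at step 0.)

6

1272 = (5,5,2,0)_6 → 258
258 = (1,1,1,0)_6 → 3
3 = (3)_6 → 27
27 = (4,3)_6 → 91
91 = (2,3,1)_6 → 36
36 = (1,0,0)_6 → 1  — reached 1.
That took 6 steps.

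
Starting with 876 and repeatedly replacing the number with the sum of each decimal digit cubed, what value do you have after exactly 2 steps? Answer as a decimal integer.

876 → 1071
1071 → 345

345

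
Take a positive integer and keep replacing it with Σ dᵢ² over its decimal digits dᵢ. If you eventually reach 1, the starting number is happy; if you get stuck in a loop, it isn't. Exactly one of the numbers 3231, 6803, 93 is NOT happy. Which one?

3231: 3231 → 23 → 13 → 10 → 1  — reaches 1 (happy)
6803: 6803 → 109 → 82 → 68 → 100 → 1  — reaches 1 (happy)
93: 93 → 90 → 81 → 65 → 61 → 37 → 58 → 89 → 145 → 42 → 20 → 4 → 16 → 37  — repeats 37 (not happy)

93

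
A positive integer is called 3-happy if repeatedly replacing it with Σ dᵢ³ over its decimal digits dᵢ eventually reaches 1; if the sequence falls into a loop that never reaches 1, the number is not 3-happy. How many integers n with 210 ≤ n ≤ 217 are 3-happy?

210: 210 → 9 → 729 → 1080 → 513 → 153 → 153  (repeats 153)
211: 211 → 10 → 1  (reaches 1)
212: 212 → 17 → 344 → 155 → 251 → 134 → 92 → 737 → 713 → 371 → 371  (repeats 371)
213: 213 → 36 → 243 → 99 → 1458 → 702 → 351 → 153 → 153  (repeats 153)
214: 214 → 73 → 370 → 370  (repeats 370)
215: 215 → 134 → 92 → 737 → 713 → 371 → 371  (repeats 371)
216: 216 → 225 → 141 → 66 → 432 → 99 → 1458 → 702 → 351 → 153 → 153  (repeats 153)
217: 217 → 352 → 160 → 217  (repeats 217)
3-happy: 211

1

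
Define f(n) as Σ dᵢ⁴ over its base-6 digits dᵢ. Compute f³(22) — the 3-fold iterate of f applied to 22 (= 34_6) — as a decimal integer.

22 = (3,4)_6 → 3⁴ + 4⁴ = 337
337 = (1,3,2,1)_6 → 1⁴ + 3⁴ + 2⁴ + 1⁴ = 99
99 = (2,4,3)_6 → 2⁴ + 4⁴ + 3⁴ = 353

353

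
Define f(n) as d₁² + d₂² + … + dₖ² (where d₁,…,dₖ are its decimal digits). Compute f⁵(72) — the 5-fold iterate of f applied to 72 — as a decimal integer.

85

72 → 7² + 2² = 53
53 → 5² + 3² = 34
34 → 3² + 4² = 25
25 → 2² + 5² = 29
29 → 2² + 9² = 85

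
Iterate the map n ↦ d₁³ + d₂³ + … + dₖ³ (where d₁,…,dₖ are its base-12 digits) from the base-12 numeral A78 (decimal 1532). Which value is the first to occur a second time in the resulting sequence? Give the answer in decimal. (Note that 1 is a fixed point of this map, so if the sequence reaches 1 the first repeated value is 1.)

1532 = (10,7,8)_12 → 1855
1855 = (1,0,10,7)_12 → 1344
1344 = (9,4,0)_12 → 793
793 = (5,6,1)_12 → 342
342 = (2,4,6)_12 → 288
288 = (2,0,0)_12 → 8
8 = (8)_12 → 512
512 = (3,6,8)_12 → 755
755 = (5,2,11)_12 → 1464
1464 = (10,2,0)_12 → 1008
1008 = (7,0,0)_12 → 343
343 = (2,4,7)_12 → 415
415 = (2,10,7)_12 → 1351
1351 = (9,4,7)_12 → 1136
1136 = (7,10,8)_12 → 1855  — 1855 already appeared earlier.

1855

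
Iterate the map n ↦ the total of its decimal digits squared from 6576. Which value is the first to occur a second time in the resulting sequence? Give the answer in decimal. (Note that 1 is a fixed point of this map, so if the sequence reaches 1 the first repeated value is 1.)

6576 → 146
146 → 53
53 → 34
34 → 25
25 → 29
29 → 85
85 → 89
89 → 145
145 → 42
42 → 20
20 → 4
4 → 16
16 → 37
37 → 58
58 → 89  — 89 already appeared earlier.

89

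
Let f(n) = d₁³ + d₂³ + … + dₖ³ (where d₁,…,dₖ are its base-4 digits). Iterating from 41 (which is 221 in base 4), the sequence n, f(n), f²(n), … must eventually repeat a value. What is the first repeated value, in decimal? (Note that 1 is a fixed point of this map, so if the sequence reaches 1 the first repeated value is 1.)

41 = (2,2,1)_4 → 17
17 = (1,0,1)_4 → 2
2 = (2)_4 → 8
8 = (2,0)_4 → 8  — 8 already appeared earlier.

8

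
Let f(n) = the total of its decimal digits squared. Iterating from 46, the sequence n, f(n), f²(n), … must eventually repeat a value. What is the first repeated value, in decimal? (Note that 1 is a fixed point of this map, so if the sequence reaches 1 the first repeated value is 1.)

89

46 → 4² + 6² = 52
52 → 5² + 2² = 29
29 → 2² + 9² = 85
85 → 8² + 5² = 89
89 → 8² + 9² = 145
145 → 1² + 4² + 5² = 42
42 → 4² + 2² = 20
20 → 2² + 0² = 4
4 → 4² = 16
16 → 1² + 6² = 37
37 → 3² + 7² = 58
58 → 5² + 8² = 89  — 89 already appeared earlier.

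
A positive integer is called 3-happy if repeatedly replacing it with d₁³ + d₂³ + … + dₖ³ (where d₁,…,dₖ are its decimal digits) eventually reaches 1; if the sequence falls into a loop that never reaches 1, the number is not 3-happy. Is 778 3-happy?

3-happy

778 → 7³ + 7³ + 8³ = 343 + 343 + 512 = 1198
1198 → 1³ + 1³ + 9³ + 8³ = 1 + 1 + 729 + 512 = 1243
1243 → 1³ + 2³ + 4³ + 3³ = 1 + 8 + 64 + 27 = 100
100 → 1³ + 0³ + 0³ = 1 + 0 + 0 = 1  — reached 1.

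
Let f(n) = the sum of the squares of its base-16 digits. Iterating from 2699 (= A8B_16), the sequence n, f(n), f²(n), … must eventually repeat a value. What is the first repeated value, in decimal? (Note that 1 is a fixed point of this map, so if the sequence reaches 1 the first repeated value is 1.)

169

2699 = (10,8,11)_16 → 10² + 8² + 11² = 285
285 = (1,1,13)_16 → 1² + 1² + 13² = 171
171 = (10,11)_16 → 10² + 11² = 221
221 = (13,13)_16 → 13² + 13² = 338
338 = (1,5,2)_16 → 1² + 5² + 2² = 30
30 = (1,14)_16 → 1² + 14² = 197
197 = (12,5)_16 → 12² + 5² = 169
169 = (10,9)_16 → 10² + 9² = 181
181 = (11,5)_16 → 11² + 5² = 146
146 = (9,2)_16 → 9² + 2² = 85
85 = (5,5)_16 → 5² + 5² = 50
50 = (3,2)_16 → 3² + 2² = 13
13 = (13)_16 → 13² = 169  — 169 already appeared earlier.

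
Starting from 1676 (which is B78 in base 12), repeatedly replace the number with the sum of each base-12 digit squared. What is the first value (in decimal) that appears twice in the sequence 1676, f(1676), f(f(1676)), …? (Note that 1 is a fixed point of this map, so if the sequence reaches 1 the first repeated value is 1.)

1676 = (11,7,8)_12 → 11² + 7² + 8² = 121 + 49 + 64 = 234
234 = (1,7,6)_12 → 1² + 7² + 6² = 1 + 49 + 36 = 86
86 = (7,2)_12 → 7² + 2² = 49 + 4 = 53
53 = (4,5)_12 → 4² + 5² = 16 + 25 = 41
41 = (3,5)_12 → 3² + 5² = 9 + 25 = 34
34 = (2,10)_12 → 2² + 10² = 4 + 100 = 104
104 = (8,8)_12 → 8² + 8² = 64 + 64 = 128
128 = (10,8)_12 → 10² + 8² = 100 + 64 = 164
164 = (1,1,8)_12 → 1² + 1² + 8² = 1 + 1 + 64 = 66
66 = (5,6)_12 → 5² + 6² = 25 + 36 = 61
61 = (5,1)_12 → 5² + 1² = 25 + 1 = 26
26 = (2,2)_12 → 2² + 2² = 4 + 4 = 8
8 = (8)_12 → 8² = 64
64 = (5,4)_12 → 5² + 4² = 25 + 16 = 41  — 41 already appeared earlier.

41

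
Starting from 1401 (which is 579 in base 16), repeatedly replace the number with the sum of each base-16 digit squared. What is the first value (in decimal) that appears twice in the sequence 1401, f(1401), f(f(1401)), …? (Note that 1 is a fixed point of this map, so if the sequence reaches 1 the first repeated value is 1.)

169

1401 = (5,7,9)_16 → 5² + 7² + 9² = 155
155 = (9,11)_16 → 9² + 11² = 202
202 = (12,10)_16 → 12² + 10² = 244
244 = (15,4)_16 → 15² + 4² = 241
241 = (15,1)_16 → 15² + 1² = 226
226 = (14,2)_16 → 14² + 2² = 200
200 = (12,8)_16 → 12² + 8² = 208
208 = (13,0)_16 → 13² + 0² = 169
169 = (10,9)_16 → 10² + 9² = 181
181 = (11,5)_16 → 11² + 5² = 146
146 = (9,2)_16 → 9² + 2² = 85
85 = (5,5)_16 → 5² + 5² = 50
50 = (3,2)_16 → 3² + 2² = 13
13 = (13)_16 → 13² = 169  — 169 already appeared earlier.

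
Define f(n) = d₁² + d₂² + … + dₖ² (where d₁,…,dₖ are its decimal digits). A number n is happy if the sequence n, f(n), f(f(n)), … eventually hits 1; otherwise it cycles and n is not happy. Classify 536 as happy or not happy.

536 → 5² + 3² + 6² = 25 + 9 + 36 = 70
70 → 7² + 0² = 49 + 0 = 49
49 → 4² + 9² = 16 + 81 = 97
97 → 9² + 7² = 81 + 49 = 130
130 → 1² + 3² + 0² = 1 + 9 + 0 = 10
10 → 1² + 0² = 1 + 0 = 1  — reached 1.

happy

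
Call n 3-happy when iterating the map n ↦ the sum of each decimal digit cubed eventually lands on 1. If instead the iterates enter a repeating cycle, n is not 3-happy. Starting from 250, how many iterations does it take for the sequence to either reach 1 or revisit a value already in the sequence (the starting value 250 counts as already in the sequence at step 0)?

3

250 → 133
133 → 55
55 → 250  — 250 repeats.
That took 3 steps.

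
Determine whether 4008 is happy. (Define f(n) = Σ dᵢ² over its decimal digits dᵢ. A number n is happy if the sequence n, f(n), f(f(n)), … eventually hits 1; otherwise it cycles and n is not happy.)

not happy

4008 → 4² + 0² + 0² + 8² = 16 + 0 + 0 + 64 = 80
80 → 8² + 0² = 64 + 0 = 64
64 → 6² + 4² = 36 + 16 = 52
52 → 5² + 2² = 25 + 4 = 29
29 → 2² + 9² = 4 + 81 = 85
85 → 8² + 5² = 64 + 25 = 89
89 → 8² + 9² = 64 + 81 = 145
145 → 1² + 4² + 5² = 1 + 16 + 25 = 42
42 → 4² + 2² = 16 + 4 = 20
20 → 2² + 0² = 4 + 0 = 4
4 → 4² = 16
16 → 1² + 6² = 1 + 36 = 37
37 → 3² + 7² = 9 + 49 = 58
58 → 5² + 8² = 25 + 64 = 89  — 89 already seen; the sequence cycles without reaching 1.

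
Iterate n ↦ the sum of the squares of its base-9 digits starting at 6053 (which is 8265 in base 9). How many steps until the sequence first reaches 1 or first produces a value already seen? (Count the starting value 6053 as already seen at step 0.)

6053 = (8,2,6,5)_9 → 8² + 2² + 6² + 5² = 64 + 4 + 36 + 25 = 129
129 = (1,5,3)_9 → 1² + 5² + 3² = 1 + 25 + 9 = 35
35 = (3,8)_9 → 3² + 8² = 9 + 64 = 73
73 = (8,1)_9 → 8² + 1² = 64 + 1 = 65
65 = (7,2)_9 → 7² + 2² = 49 + 4 = 53
53 = (5,8)_9 → 5² + 8² = 25 + 64 = 89
89 = (1,0,8)_9 → 1² + 0² + 8² = 1 + 0 + 64 = 65  — 65 repeats.
That took 7 steps.

7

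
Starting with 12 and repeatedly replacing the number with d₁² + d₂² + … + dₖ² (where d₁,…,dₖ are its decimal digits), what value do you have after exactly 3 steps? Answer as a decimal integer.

12 → 1² + 2² = 5
5 → 5² = 25
25 → 2² + 5² = 29

29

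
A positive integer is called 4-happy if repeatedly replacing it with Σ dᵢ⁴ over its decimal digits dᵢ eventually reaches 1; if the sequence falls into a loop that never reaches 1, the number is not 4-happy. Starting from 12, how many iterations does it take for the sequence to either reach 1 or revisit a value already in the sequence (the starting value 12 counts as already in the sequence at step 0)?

12 → 1⁴ + 2⁴ = 17
17 → 1⁴ + 7⁴ = 2402
2402 → 2⁴ + 4⁴ + 0⁴ + 2⁴ = 288
288 → 2⁴ + 8⁴ + 8⁴ = 8208
8208 → 8⁴ + 2⁴ + 0⁴ + 8⁴ = 8208  — 8208 repeats.
That took 5 steps.

5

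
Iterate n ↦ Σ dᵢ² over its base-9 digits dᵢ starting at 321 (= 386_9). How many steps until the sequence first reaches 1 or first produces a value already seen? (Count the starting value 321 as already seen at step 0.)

8

321 = (3,8,6)_9 → 3² + 8² + 6² = 9 + 64 + 36 = 109
109 = (1,3,1)_9 → 1² + 3² + 1² = 1 + 9 + 1 = 11
11 = (1,2)_9 → 1² + 2² = 1 + 4 = 5
5 = (5)_9 → 5² = 25
25 = (2,7)_9 → 2² + 7² = 4 + 49 = 53
53 = (5,8)_9 → 5² + 8² = 25 + 64 = 89
89 = (1,0,8)_9 → 1² + 0² + 8² = 1 + 0 + 64 = 65
65 = (7,2)_9 → 7² + 2² = 49 + 4 = 53  — 53 repeats.
That took 8 steps.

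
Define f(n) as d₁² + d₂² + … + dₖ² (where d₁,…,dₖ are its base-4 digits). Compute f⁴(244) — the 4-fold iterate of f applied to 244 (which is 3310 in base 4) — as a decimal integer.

244 = (3,3,1,0)_4 → 3² + 3² + 1² + 0² = 19
19 = (1,0,3)_4 → 1² + 0² + 3² = 10
10 = (2,2)_4 → 2² + 2² = 8
8 = (2,0)_4 → 2² + 0² = 4

4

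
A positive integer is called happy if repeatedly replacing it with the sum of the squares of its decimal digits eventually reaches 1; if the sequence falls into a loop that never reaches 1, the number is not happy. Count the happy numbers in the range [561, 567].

561: 561 → 62 → 40 → 16 → 37 → 58 → 89 → 145 → 42 → 20 → 4 → 16  (repeats 16)
562: 562 → 65 → 61 → 37 → 58 → 89 → 145 → 42 → 20 → 4 → 16 → 37  (repeats 37)
563: 563 → 70 → 49 → 97 → 130 → 10 → 1  (reaches 1)
564: 564 → 77 → 98 → 145 → 42 → 20 → 4 → 16 → 37 → 58 → 89 → 145  (repeats 145)
565: 565 → 86 → 100 → 1  (reaches 1)
566: 566 → 97 → 130 → 10 → 1  (reaches 1)
567: 567 → 110 → 2 → 4 → 16 → 37 → 58 → 89 → 145 → 42 → 20 → 4  (repeats 4)
happy: 563, 565, 566

3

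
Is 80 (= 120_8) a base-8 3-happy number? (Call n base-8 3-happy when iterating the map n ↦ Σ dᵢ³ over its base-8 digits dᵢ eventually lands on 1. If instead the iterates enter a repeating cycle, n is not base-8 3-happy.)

80 = (1,2,0)_8 → 9
9 = (1,1)_8 → 2
2 = (2)_8 → 8
8 = (1,0)_8 → 1  — reached 1.

base-8 3-happy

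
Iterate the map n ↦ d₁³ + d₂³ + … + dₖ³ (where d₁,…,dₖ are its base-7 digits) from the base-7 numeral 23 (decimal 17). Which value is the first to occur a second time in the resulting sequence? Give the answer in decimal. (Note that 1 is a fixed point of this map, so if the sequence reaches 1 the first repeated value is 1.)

17 = (2,3)_7 → 2³ + 3³ = 35
35 = (5,0)_7 → 5³ + 0³ = 125
125 = (2,3,6)_7 → 2³ + 3³ + 6³ = 251
251 = (5,0,6)_7 → 5³ + 0³ + 6³ = 341
341 = (6,6,5)_7 → 6³ + 6³ + 5³ = 557
557 = (1,4,2,4)_7 → 1³ + 4³ + 2³ + 4³ = 137
137 = (2,5,4)_7 → 2³ + 5³ + 4³ = 197
197 = (4,0,1)_7 → 4³ + 0³ + 1³ = 65
65 = (1,2,2)_7 → 1³ + 2³ + 2³ = 17  — 17 already appeared earlier.

17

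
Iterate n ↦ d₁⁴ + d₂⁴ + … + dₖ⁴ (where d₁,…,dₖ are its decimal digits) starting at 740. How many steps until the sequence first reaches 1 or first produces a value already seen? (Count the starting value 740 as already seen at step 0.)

9

740 → 7⁴ + 4⁴ + 0⁴ = 2401 + 256 + 0 = 2657
2657 → 2⁴ + 6⁴ + 5⁴ + 7⁴ = 16 + 1296 + 625 + 2401 = 4338
4338 → 4⁴ + 3⁴ + 3⁴ + 8⁴ = 256 + 81 + 81 + 4096 = 4514
4514 → 4⁴ + 5⁴ + 1⁴ + 4⁴ = 256 + 625 + 1 + 256 = 1138
1138 → 1⁴ + 1⁴ + 3⁴ + 8⁴ = 1 + 1 + 81 + 4096 = 4179
4179 → 4⁴ + 1⁴ + 7⁴ + 9⁴ = 256 + 1 + 2401 + 6561 = 9219
9219 → 9⁴ + 2⁴ + 1⁴ + 9⁴ = 6561 + 16 + 1 + 6561 = 13139
13139 → 1⁴ + 3⁴ + 1⁴ + 3⁴ + 9⁴ = 1 + 81 + 1 + 81 + 6561 = 6725
6725 → 6⁴ + 7⁴ + 2⁴ + 5⁴ = 1296 + 2401 + 16 + 625 = 4338  — 4338 repeats.
That took 9 steps.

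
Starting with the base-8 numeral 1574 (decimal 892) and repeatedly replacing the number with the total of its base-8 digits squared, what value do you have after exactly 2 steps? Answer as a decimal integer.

892 = (1,5,7,4)_8 → 1² + 5² + 7² + 4² = 91
91 = (1,3,3)_8 → 1² + 3² + 3² = 19

19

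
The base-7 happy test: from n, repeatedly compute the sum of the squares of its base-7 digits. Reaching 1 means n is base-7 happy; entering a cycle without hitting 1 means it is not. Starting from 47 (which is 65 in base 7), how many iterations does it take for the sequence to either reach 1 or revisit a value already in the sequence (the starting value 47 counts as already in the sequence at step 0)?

47 = (6,5)_7 → 6² + 5² = 36 + 25 = 61
61 = (1,1,5)_7 → 1² + 1² + 5² = 1 + 1 + 25 = 27
27 = (3,6)_7 → 3² + 6² = 9 + 36 = 45
45 = (6,3)_7 → 6² + 3² = 36 + 9 = 45  — 45 repeats.
That took 4 steps.

4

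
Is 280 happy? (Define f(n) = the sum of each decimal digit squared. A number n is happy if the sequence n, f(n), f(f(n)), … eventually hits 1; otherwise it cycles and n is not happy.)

happy

280 → 68
68 → 100
100 → 1  — reached 1.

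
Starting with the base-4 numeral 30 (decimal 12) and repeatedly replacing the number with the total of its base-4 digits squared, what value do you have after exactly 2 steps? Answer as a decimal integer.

5

12 = (3,0)_4 → 9
9 = (2,1)_4 → 5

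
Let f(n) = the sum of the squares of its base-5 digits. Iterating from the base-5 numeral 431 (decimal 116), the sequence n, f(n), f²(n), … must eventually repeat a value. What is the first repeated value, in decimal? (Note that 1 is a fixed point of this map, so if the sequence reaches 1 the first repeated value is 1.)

116 = (4,3,1)_5 → 4² + 3² + 1² = 26
26 = (1,0,1)_5 → 1² + 0² + 1² = 2
2 = (2)_5 → 2² = 4
4 = (4)_5 → 4² = 16
16 = (3,1)_5 → 3² + 1² = 10
10 = (2,0)_5 → 2² + 0² = 4  — 4 already appeared earlier.

4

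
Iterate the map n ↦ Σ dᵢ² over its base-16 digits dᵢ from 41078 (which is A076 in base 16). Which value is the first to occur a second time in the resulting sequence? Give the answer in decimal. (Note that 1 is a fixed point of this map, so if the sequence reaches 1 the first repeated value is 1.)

41078 = (10,0,7,6)_16 → 10² + 0² + 7² + 6² = 100 + 0 + 49 + 36 = 185
185 = (11,9)_16 → 11² + 9² = 121 + 81 = 202
202 = (12,10)_16 → 12² + 10² = 144 + 100 = 244
244 = (15,4)_16 → 15² + 4² = 225 + 16 = 241
241 = (15,1)_16 → 15² + 1² = 225 + 1 = 226
226 = (14,2)_16 → 14² + 2² = 196 + 4 = 200
200 = (12,8)_16 → 12² + 8² = 144 + 64 = 208
208 = (13,0)_16 → 13² + 0² = 169 + 0 = 169
169 = (10,9)_16 → 10² + 9² = 100 + 81 = 181
181 = (11,5)_16 → 11² + 5² = 121 + 25 = 146
146 = (9,2)_16 → 9² + 2² = 81 + 4 = 85
85 = (5,5)_16 → 5² + 5² = 25 + 25 = 50
50 = (3,2)_16 → 3² + 2² = 9 + 4 = 13
13 = (13)_16 → 13² = 169  — 169 already appeared earlier.

169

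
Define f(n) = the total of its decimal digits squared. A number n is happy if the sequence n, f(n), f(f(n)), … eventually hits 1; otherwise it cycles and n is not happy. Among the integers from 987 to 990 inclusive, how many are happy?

987: 987 → 194 → 98 → 145 → 42 → 20 → 4 → 16 → 37 → 58 → 89 → 145  — not happy
988: 988 → 209 → 85 → 89 → 145 → 42 → 20 → 4 → 16 → 37 → 58 → 89  — not happy
989: 989 → 226 → 44 → 32 → 13 → 10 → 1  — happy
990: 990 → 162 → 41 → 17 → 50 → 25 → 29 → 85 → 89 → 145 → 42 → 20 → 4 → 16 → 37 → 58 → 89  — not happy
happy: 989

1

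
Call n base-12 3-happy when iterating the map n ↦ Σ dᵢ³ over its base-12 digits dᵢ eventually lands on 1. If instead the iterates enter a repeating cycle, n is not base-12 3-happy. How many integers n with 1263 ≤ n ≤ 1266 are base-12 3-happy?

1263: 1263 → 1268 → 1753 → 10 → 1000 → 1611 → 1366 → 1854 → 1217 → 762 → 368 → 736 → 190 → 1028 → 856 → 1520 → 1728 → 1  — base-12 3-happy
1264: 1264 → 1305 → 1458 → 1217 → 762 → 368 → 736 → 190 → 1028 → 856 → 1520 → 1728 → 1  — base-12 3-happy
1265: 1265 → 1366 → 1854 → 1217 → 762 → 368 → 736 → 190 → 1028 → 856 → 1520 → 1728 → 1  — base-12 3-happy
1266: 1266 → 1457 → 1126 → 2072 → 585 → 793 → 342 → 288 → 8 → 512 → 755 → 1464 → 1008 → 343 → 415 → 1351 → 1136 → 1855 → 1344 → 793  — not base-12 3-happy
base-12 3-happy: 1263, 1264, 1265

3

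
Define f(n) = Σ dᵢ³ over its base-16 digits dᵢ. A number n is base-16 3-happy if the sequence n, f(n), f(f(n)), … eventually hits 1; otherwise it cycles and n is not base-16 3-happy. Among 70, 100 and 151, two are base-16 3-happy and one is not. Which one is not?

70: 70 → 280 → 514 → 16 → 1  — reaches 1 (base-16 3-happy)
100: 100 → 280 → 514 → 16 → 1  — reaches 1 (base-16 3-happy)
151: 151 → 1072 → 91 → 1456 → 1456  — repeats 1456 (not base-16 3-happy)

151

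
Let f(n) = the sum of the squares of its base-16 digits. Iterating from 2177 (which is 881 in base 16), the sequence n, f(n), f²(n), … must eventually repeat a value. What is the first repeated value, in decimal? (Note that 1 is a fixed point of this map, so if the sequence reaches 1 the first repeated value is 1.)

2177 = (8,8,1)_16 → 8² + 8² + 1² = 64 + 64 + 1 = 129
129 = (8,1)_16 → 8² + 1² = 64 + 1 = 65
65 = (4,1)_16 → 4² + 1² = 16 + 1 = 17
17 = (1,1)_16 → 1² + 1² = 1 + 1 = 2
2 = (2)_16 → 2² = 4
4 = (4)_16 → 4² = 16
16 = (1,0)_16 → 1² + 0² = 1 + 0 = 1  — reached the fixed point 1.
1 → 1, so 1 is the first repeated value.

1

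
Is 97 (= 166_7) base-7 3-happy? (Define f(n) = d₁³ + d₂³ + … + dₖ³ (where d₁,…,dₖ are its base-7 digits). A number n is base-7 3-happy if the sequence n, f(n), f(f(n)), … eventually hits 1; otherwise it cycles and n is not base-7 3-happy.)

97 = (1,6,6)_7 → 1³ + 6³ + 6³ = 433
433 = (1,1,5,6)_7 → 1³ + 1³ + 5³ + 6³ = 343
343 = (1,0,0,0)_7 → 1³ + 0³ + 0³ + 0³ = 1  — reached 1.

base-7 3-happy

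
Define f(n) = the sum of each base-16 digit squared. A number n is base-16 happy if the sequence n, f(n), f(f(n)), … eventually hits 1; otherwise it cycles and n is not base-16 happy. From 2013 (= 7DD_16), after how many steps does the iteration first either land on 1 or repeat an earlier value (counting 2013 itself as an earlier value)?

9

2013 = (7,13,13)_16 → 7² + 13² + 13² = 49 + 169 + 169 = 387
387 = (1,8,3)_16 → 1² + 8² + 3² = 1 + 64 + 9 = 74
74 = (4,10)_16 → 4² + 10² = 16 + 100 = 116
116 = (7,4)_16 → 7² + 4² = 49 + 16 = 65
65 = (4,1)_16 → 4² + 1² = 16 + 1 = 17
17 = (1,1)_16 → 1² + 1² = 1 + 1 = 2
2 = (2)_16 → 2² = 4
4 = (4)_16 → 4² = 16
16 = (1,0)_16 → 1² + 0² = 1 + 0 = 1  — reached 1.
That took 9 steps.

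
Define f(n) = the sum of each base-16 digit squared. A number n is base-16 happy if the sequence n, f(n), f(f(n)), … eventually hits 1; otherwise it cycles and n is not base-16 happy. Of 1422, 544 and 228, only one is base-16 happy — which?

1422: 1422 → 285 → 171 → 221 → 338 → 30 → 197 → 169 → 181 → 146 → 85 → 50 → 13 → 169  — repeats 169 (not base-16 happy)
544: 544 → 8 → 64 → 16 → 1  — reaches 1 (base-16 happy)
228: 228 → 212 → 185 → 202 → 244 → 241 → 226 → 200 → 208 → 169 → 181 → 146 → 85 → 50 → 13 → 169  — repeats 169 (not base-16 happy)

544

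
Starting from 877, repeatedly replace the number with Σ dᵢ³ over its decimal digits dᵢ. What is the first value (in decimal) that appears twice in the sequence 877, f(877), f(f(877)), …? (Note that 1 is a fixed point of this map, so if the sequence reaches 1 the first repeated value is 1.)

1

877 → 1198
1198 → 1243
1243 → 100
100 → 1  — reached the fixed point 1.
1 → 1, so 1 is the first repeated value.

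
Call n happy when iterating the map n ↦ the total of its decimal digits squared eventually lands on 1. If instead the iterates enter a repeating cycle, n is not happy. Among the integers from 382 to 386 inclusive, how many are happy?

382: 382 → 77 → 98 → 145 → 42 → 20 → 4 → 16 → 37 → 58 → 89 → 145  (repeats 145)
383: 383 → 82 → 68 → 100 → 1  (reaches 1)
384: 384 → 89 → 145 → 42 → 20 → 4 → 16 → 37 → 58 → 89  (repeats 89)
385: 385 → 98 → 145 → 42 → 20 → 4 → 16 → 37 → 58 → 89 → 145  (repeats 145)
386: 386 → 109 → 82 → 68 → 100 → 1  (reaches 1)
happy: 383, 386

2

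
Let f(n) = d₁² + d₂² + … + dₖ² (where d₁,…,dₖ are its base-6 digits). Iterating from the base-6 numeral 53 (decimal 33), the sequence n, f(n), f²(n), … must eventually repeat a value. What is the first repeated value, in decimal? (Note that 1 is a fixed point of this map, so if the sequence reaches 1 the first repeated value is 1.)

41

33 = (5,3)_6 → 5² + 3² = 25 + 9 = 34
34 = (5,4)_6 → 5² + 4² = 25 + 16 = 41
41 = (1,0,5)_6 → 1² + 0² + 5² = 1 + 0 + 25 = 26
26 = (4,2)_6 → 4² + 2² = 16 + 4 = 20
20 = (3,2)_6 → 3² + 2² = 9 + 4 = 13
13 = (2,1)_6 → 2² + 1² = 4 + 1 = 5
5 = (5)_6 → 5² = 25
25 = (4,1)_6 → 4² + 1² = 16 + 1 = 17
17 = (2,5)_6 → 2² + 5² = 4 + 25 = 29
29 = (4,5)_6 → 4² + 5² = 16 + 25 = 41  — 41 already appeared earlier.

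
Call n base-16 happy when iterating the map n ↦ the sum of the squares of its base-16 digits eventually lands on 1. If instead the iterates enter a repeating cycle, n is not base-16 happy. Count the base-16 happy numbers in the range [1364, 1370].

3

1364: 1364 → 66 → 20 → 17 → 2 → 4 → 16 → 1  — base-16 happy
1365: 1365 → 75 → 137 → 145 → 82 → 29 → 170 → 200 → 208 → 169 → 181 → 146 → 85 → 50 → 13 → 169  — not base-16 happy
1366: 1366 → 86 → 61 → 178 → 125 → 218 → 269 → 170 → 200 → 208 → 169 → 181 → 146 → 85 → 50 → 13 → 169  — not base-16 happy
1367: 1367 → 99 → 45 → 173 → 269 → 170 → 200 → 208 → 169 → 181 → 146 → 85 → 50 → 13 → 169  — not base-16 happy
1368: 1368 → 114 → 53 → 34 → 8 → 64 → 16 → 1  — base-16 happy
1369: 1369 → 131 → 73 → 97 → 37 → 29 → 170 → 200 → 208 → 169 → 181 → 146 → 85 → 50 → 13 → 169  — not base-16 happy
1370: 1370 → 150 → 117 → 74 → 116 → 65 → 17 → 2 → 4 → 16 → 1  — base-16 happy
base-16 happy: 1364, 1368, 1370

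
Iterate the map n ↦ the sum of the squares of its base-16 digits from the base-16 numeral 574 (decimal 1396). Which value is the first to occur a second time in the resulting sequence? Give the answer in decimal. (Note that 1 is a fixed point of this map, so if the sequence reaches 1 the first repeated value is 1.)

1396 = (5,7,4)_16 → 5² + 7² + 4² = 25 + 49 + 16 = 90
90 = (5,10)_16 → 5² + 10² = 25 + 100 = 125
125 = (7,13)_16 → 7² + 13² = 49 + 169 = 218
218 = (13,10)_16 → 13² + 10² = 169 + 100 = 269
269 = (1,0,13)_16 → 1² + 0² + 13² = 1 + 0 + 169 = 170
170 = (10,10)_16 → 10² + 10² = 100 + 100 = 200
200 = (12,8)_16 → 12² + 8² = 144 + 64 = 208
208 = (13,0)_16 → 13² + 0² = 169 + 0 = 169
169 = (10,9)_16 → 10² + 9² = 100 + 81 = 181
181 = (11,5)_16 → 11² + 5² = 121 + 25 = 146
146 = (9,2)_16 → 9² + 2² = 81 + 4 = 85
85 = (5,5)_16 → 5² + 5² = 25 + 25 = 50
50 = (3,2)_16 → 3² + 2² = 9 + 4 = 13
13 = (13)_16 → 13² = 169  — 169 already appeared earlier.

169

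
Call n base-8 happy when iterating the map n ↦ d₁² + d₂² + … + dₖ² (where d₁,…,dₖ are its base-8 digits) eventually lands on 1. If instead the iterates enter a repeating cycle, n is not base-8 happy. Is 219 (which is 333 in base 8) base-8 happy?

base-8 happy

219 = (3,3,3)_8 → 27
27 = (3,3)_8 → 18
18 = (2,2)_8 → 8
8 = (1,0)_8 → 1  — reached 1.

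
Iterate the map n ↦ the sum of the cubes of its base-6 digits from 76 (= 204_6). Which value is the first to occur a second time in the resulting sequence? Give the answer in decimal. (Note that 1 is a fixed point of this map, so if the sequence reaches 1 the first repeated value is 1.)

9

76 = (2,0,4)_6 → 2³ + 0³ + 4³ = 72
72 = (2,0,0)_6 → 2³ + 0³ + 0³ = 8
8 = (1,2)_6 → 1³ + 2³ = 9
9 = (1,3)_6 → 1³ + 3³ = 28
28 = (4,4)_6 → 4³ + 4³ = 128
128 = (3,3,2)_6 → 3³ + 3³ + 2³ = 62
62 = (1,4,2)_6 → 1³ + 4³ + 2³ = 73
73 = (2,0,1)_6 → 2³ + 0³ + 1³ = 9  — 9 already appeared earlier.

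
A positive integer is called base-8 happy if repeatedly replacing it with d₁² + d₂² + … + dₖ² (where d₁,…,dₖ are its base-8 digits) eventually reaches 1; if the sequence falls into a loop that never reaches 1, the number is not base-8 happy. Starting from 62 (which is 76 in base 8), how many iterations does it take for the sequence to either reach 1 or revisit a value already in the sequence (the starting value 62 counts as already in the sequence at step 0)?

9

62 = (7,6)_8 → 7² + 6² = 49 + 36 = 85
85 = (1,2,5)_8 → 1² + 2² + 5² = 1 + 4 + 25 = 30
30 = (3,6)_8 → 3² + 6² = 9 + 36 = 45
45 = (5,5)_8 → 5² + 5² = 25 + 25 = 50
50 = (6,2)_8 → 6² + 2² = 36 + 4 = 40
40 = (5,0)_8 → 5² + 0² = 25 + 0 = 25
25 = (3,1)_8 → 3² + 1² = 9 + 1 = 10
10 = (1,2)_8 → 1² + 2² = 1 + 4 = 5
5 = (5)_8 → 5² = 25  — 25 repeats.
That took 9 steps.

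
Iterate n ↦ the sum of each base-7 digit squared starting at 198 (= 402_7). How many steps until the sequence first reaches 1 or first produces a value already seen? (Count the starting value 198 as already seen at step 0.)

198 = (4,0,2)_7 → 20
20 = (2,6)_7 → 40
40 = (5,5)_7 → 50
50 = (1,0,1)_7 → 2
2 = (2)_7 → 4
4 = (4)_7 → 16
16 = (2,2)_7 → 8
8 = (1,1)_7 → 2  — 2 repeats.
That took 8 steps.

8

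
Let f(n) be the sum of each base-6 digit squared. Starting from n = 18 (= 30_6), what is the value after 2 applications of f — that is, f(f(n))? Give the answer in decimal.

18 = (3,0)_6 → 3² + 0² = 9
9 = (1,3)_6 → 1² + 3² = 10

10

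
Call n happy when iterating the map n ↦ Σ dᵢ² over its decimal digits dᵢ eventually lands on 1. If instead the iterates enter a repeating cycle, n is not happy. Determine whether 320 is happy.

happy

320 → 3² + 2² + 0² = 9 + 4 + 0 = 13
13 → 1² + 3² = 1 + 9 = 10
10 → 1² + 0² = 1 + 0 = 1  — reached 1.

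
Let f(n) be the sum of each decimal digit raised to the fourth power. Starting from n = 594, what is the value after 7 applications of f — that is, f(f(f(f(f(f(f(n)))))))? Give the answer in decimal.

594 → 7442
7442 → 2929
2929 → 13154
13154 → 964
964 → 8113
8113 → 4179
4179 → 9219

9219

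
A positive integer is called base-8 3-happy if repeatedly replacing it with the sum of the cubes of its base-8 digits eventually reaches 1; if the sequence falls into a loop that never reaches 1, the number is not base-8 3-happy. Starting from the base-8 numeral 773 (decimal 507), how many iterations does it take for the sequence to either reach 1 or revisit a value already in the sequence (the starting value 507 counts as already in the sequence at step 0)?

507 = (7,7,3)_8 → 7³ + 7³ + 3³ = 713
713 = (1,3,1,1)_8 → 1³ + 3³ + 1³ + 1³ = 30
30 = (3,6)_8 → 3³ + 6³ = 243
243 = (3,6,3)_8 → 3³ + 6³ + 3³ = 270
270 = (4,1,6)_8 → 4³ + 1³ + 6³ = 281
281 = (4,3,1)_8 → 4³ + 3³ + 1³ = 92
92 = (1,3,4)_8 → 1³ + 3³ + 4³ = 92  — 92 repeats.
That took 7 steps.

7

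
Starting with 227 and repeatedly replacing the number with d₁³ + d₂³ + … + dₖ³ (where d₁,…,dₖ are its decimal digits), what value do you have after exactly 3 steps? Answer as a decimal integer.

1025

227 → 2³ + 2³ + 7³ = 359
359 → 3³ + 5³ + 9³ = 881
881 → 8³ + 8³ + 1³ = 1025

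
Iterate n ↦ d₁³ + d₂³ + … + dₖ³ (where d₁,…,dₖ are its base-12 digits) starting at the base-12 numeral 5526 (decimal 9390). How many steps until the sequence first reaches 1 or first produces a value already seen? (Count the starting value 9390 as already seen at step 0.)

12

9390 = (5,5,2,6)_12 → 474
474 = (3,3,6)_12 → 270
270 = (1,10,6)_12 → 1217
1217 = (8,5,5)_12 → 762
762 = (5,3,6)_12 → 368
368 = (2,6,8)_12 → 736
736 = (5,1,4)_12 → 190
190 = (1,3,10)_12 → 1028
1028 = (7,1,8)_12 → 856
856 = (5,11,4)_12 → 1520
1520 = (10,6,8)_12 → 1728
1728 = (1,0,0,0)_12 → 1  — reached 1.
That took 12 steps.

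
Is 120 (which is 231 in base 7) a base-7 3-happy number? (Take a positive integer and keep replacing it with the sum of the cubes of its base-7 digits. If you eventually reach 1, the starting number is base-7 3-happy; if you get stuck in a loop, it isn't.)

not base-7 3-happy

120 = (2,3,1)_7 → 2³ + 3³ + 1³ = 8 + 27 + 1 = 36
36 = (5,1)_7 → 5³ + 1³ = 125 + 1 = 126
126 = (2,4,0)_7 → 2³ + 4³ + 0³ = 8 + 64 + 0 = 72
72 = (1,3,2)_7 → 1³ + 3³ + 2³ = 1 + 27 + 8 = 36  — 36 already seen; the sequence cycles without reaching 1.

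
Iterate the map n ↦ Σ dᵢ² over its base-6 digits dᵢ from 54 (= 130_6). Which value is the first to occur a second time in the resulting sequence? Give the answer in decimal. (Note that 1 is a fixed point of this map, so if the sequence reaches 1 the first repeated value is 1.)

54 = (1,3,0)_6 → 10
10 = (1,4)_6 → 17
17 = (2,5)_6 → 29
29 = (4,5)_6 → 41
41 = (1,0,5)_6 → 26
26 = (4,2)_6 → 20
20 = (3,2)_6 → 13
13 = (2,1)_6 → 5
5 = (5)_6 → 25
25 = (4,1)_6 → 17  — 17 already appeared earlier.

17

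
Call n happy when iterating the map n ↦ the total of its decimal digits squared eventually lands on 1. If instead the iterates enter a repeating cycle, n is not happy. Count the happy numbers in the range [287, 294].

287: 287 → 117 → 51 → 26 → 40 → 16 → 37 → 58 → 89 → 145 → 42 → 20 → 4 → 16  (repeats 16)
288: 288 → 132 → 14 → 17 → 50 → 25 → 29 → 85 → 89 → 145 → 42 → 20 → 4 → 16 → 37 → 58 → 89  (repeats 89)
289: 289 → 149 → 98 → 145 → 42 → 20 → 4 → 16 → 37 → 58 → 89 → 145  (repeats 145)
290: 290 → 85 → 89 → 145 → 42 → 20 → 4 → 16 → 37 → 58 → 89  (repeats 89)
291: 291 → 86 → 100 → 1  (reaches 1)
292: 292 → 89 → 145 → 42 → 20 → 4 → 16 → 37 → 58 → 89  (repeats 89)
293: 293 → 94 → 97 → 130 → 10 → 1  (reaches 1)
294: 294 → 101 → 2 → 4 → 16 → 37 → 58 → 89 → 145 → 42 → 20 → 4  (repeats 4)
happy: 291, 293

2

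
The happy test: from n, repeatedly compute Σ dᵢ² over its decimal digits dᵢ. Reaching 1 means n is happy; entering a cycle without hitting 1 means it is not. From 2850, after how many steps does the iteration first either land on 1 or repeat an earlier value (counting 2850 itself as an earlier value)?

14

2850 → 2² + 8² + 5² + 0² = 93
93 → 9² + 3² = 90
90 → 9² + 0² = 81
81 → 8² + 1² = 65
65 → 6² + 5² = 61
61 → 6² + 1² = 37
37 → 3² + 7² = 58
58 → 5² + 8² = 89
89 → 8² + 9² = 145
145 → 1² + 4² + 5² = 42
42 → 4² + 2² = 20
20 → 2² + 0² = 4
4 → 4² = 16
16 → 1² + 6² = 37  — 37 repeats.
That took 14 steps.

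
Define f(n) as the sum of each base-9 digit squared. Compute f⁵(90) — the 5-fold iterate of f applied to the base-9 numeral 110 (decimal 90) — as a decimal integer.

50

90 = (1,1,0)_9 → 1² + 1² + 0² = 1 + 1 + 0 = 2
2 = (2)_9 → 2² = 4
4 = (4)_9 → 4² = 16
16 = (1,7)_9 → 1² + 7² = 1 + 49 = 50
50 = (5,5)_9 → 5² + 5² = 25 + 25 = 50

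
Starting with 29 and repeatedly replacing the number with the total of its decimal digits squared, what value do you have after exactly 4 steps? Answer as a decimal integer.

42

29 → 85
85 → 89
89 → 145
145 → 42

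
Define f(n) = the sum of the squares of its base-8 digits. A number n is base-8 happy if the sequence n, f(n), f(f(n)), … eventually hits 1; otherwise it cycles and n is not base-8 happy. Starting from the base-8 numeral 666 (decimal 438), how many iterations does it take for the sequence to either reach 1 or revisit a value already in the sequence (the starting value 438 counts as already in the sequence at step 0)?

6

438 = (6,6,6)_8 → 6² + 6² + 6² = 36 + 36 + 36 = 108
108 = (1,5,4)_8 → 1² + 5² + 4² = 1 + 25 + 16 = 42
42 = (5,2)_8 → 5² + 2² = 25 + 4 = 29
29 = (3,5)_8 → 3² + 5² = 9 + 25 = 34
34 = (4,2)_8 → 4² + 2² = 16 + 4 = 20
20 = (2,4)_8 → 2² + 4² = 4 + 16 = 20  — 20 repeats.
That took 6 steps.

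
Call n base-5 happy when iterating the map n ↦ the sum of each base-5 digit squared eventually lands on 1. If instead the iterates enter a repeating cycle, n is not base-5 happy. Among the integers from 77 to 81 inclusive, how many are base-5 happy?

77: 77 → 13 → 13  (repeats 13)
78: 78 → 18 → 18  (repeats 18)
79: 79 → 25 → 1  (reaches 1)
80: 80 → 10 → 4 → 16 → 10  (repeats 10)
81: 81 → 11 → 5 → 1  (reaches 1)
base-5 happy: 79, 81

2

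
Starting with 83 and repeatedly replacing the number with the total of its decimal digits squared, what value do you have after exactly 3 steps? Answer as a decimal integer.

83 → 8² + 3² = 64 + 9 = 73
73 → 7² + 3² = 49 + 9 = 58
58 → 5² + 8² = 25 + 64 = 89

89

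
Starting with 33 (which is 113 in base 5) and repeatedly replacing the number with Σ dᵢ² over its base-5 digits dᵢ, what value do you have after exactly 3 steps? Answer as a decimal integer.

1

33 = (1,1,3)_5 → 11
11 = (2,1)_5 → 5
5 = (1,0)_5 → 1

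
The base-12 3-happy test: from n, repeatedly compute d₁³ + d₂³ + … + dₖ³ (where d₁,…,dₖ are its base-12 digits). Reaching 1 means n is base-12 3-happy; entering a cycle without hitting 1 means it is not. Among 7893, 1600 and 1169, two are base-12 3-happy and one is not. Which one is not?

7893: 7893 → 1738 → 1001 → 1672 → 1738  — repeats 1738 (not base-12 3-happy)
1600: 1600 → 1396 → 1305 → 1458 → 1217 → 762 → 368 → 736 → 190 → 1028 → 856 → 1520 → 1728 → 1  — reaches 1 (base-12 3-happy)
1169: 1169 → 638 → 197 → 190 → 1028 → 856 → 1520 → 1728 → 1  — reaches 1 (base-12 3-happy)

7893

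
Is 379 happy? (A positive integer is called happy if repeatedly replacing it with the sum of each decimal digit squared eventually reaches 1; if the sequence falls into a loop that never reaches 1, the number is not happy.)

happy

379 → 3² + 7² + 9² = 139
139 → 1² + 3² + 9² = 91
91 → 9² + 1² = 82
82 → 8² + 2² = 68
68 → 6² + 8² = 100
100 → 1² + 0² + 0² = 1  — reached 1.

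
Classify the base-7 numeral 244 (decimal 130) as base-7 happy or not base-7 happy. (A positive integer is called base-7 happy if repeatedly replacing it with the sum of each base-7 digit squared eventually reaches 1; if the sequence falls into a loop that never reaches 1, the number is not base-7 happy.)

not base-7 happy

130 = (2,4,4)_7 → 2² + 4² + 4² = 4 + 16 + 16 = 36
36 = (5,1)_7 → 5² + 1² = 25 + 1 = 26
26 = (3,5)_7 → 3² + 5² = 9 + 25 = 34
34 = (4,6)_7 → 4² + 6² = 16 + 36 = 52
52 = (1,0,3)_7 → 1² + 0² + 3² = 1 + 0 + 9 = 10
10 = (1,3)_7 → 1² + 3² = 1 + 9 = 10  — 10 already seen; the sequence cycles without reaching 1.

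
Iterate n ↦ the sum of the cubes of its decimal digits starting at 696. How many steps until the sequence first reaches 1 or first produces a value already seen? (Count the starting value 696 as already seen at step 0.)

13

696 → 6³ + 9³ + 6³ = 1161
1161 → 1³ + 1³ + 6³ + 1³ = 219
219 → 2³ + 1³ + 9³ = 738
738 → 7³ + 3³ + 8³ = 882
882 → 8³ + 8³ + 2³ = 1032
1032 → 1³ + 0³ + 3³ + 2³ = 36
36 → 3³ + 6³ = 243
243 → 2³ + 4³ + 3³ = 99
99 → 9³ + 9³ = 1458
1458 → 1³ + 4³ + 5³ + 8³ = 702
702 → 7³ + 0³ + 2³ = 351
351 → 3³ + 5³ + 1³ = 153
153 → 1³ + 5³ + 3³ = 153  — 153 repeats.
That took 13 steps.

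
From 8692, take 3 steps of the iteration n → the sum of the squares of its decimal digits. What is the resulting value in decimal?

81

8692 → 8² + 6² + 9² + 2² = 64 + 36 + 81 + 4 = 185
185 → 1² + 8² + 5² = 1 + 64 + 25 = 90
90 → 9² + 0² = 81 + 0 = 81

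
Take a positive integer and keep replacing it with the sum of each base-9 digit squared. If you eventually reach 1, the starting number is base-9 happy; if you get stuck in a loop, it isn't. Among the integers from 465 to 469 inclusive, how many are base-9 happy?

465: 465 → 97 → 51 → 61 → 85 → 17 → 65 → 53 → 89 → 65  (repeats 65)
466: 466 → 110 → 14 → 26 → 68 → 74 → 68  (repeats 68)
467: 467 → 125 → 81 → 1  (reaches 1)
468: 468 → 74 → 68 → 74  (repeats 74)
469: 469 → 75 → 73 → 65 → 53 → 89 → 65  (repeats 65)
base-9 happy: 467

1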